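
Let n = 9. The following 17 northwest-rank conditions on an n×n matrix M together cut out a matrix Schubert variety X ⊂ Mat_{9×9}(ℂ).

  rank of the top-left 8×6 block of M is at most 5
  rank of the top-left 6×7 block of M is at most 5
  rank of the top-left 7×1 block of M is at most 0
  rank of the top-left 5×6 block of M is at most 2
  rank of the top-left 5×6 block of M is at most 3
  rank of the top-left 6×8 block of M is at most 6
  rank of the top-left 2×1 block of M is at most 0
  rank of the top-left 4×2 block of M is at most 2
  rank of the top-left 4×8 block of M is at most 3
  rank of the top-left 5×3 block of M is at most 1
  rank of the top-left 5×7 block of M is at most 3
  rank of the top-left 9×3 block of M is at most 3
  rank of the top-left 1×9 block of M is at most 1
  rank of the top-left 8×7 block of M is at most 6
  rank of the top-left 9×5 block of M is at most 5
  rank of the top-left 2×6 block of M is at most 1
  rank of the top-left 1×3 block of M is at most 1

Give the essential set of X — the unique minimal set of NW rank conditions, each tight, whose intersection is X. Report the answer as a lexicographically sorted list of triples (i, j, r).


The tightest implied rank at each (i,j), from the 17 conditions:

  row 1: 0 | 1 | 1 | 1 | 1 | 1 | 1 | 1 | 1
  row 2: 0 | 1 | 1 | 1 | 1 | 1 | 2 | 2 | 2
  row 3: 0 | 1 | 1 | 2 | 2 | 2 | 3 | 3 | 3
  row 4: 0 | 1 | 1 | 2 | 2 | 2 | 3 | 3 | 4
  row 5: 0 | 1 | 1 | 2 | 2 | 2 | 3 | 4 | 5
  row 6: 0 | 1 | 2 | 3 | 3 | 3 | 4 | 5 | 6
  row 7: 0 | 1 | 2 | 3 | 4 | 4 | 5 | 6 | 7
  row 8: 1 | 2 | 3 | 4 | 5 | 5 | 6 | 7 | 8
  row 9: 1 | 2 | 3 | 4 | 5 | 6 | 7 | 8 | 9

reading off 1-entries of Δ²R: w = (2, 7, 4, 9, 8, 3, 5, 1, 6).

D(w) has 19 cells with 5 SE-corners; essential set:

[(2, 6, 1), (4, 8, 3), (5, 3, 1), (5, 6, 2), (7, 1, 0)]


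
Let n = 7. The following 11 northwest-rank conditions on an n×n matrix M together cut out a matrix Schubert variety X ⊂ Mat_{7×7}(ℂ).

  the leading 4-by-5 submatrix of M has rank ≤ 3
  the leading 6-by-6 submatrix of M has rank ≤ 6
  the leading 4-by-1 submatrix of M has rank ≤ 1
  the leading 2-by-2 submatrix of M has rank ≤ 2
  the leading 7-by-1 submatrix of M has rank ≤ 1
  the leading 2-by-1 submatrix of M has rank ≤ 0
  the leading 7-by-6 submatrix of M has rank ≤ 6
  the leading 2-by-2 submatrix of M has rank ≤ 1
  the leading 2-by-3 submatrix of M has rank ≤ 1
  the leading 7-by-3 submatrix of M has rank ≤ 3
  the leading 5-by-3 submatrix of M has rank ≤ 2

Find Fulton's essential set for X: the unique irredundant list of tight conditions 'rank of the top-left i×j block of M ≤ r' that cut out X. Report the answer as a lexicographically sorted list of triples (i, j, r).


Recovering R(i,j) via the rank-extension bound from the 11 conditions:

  R[1]: 0  1  1  1  1  1  1
  R[2]: 0  1  1  2  2  2  2
  R[3]: 1  2  2  3  3  3  3
  R[4]: 1  2  2  3  3  4  4
  R[5]: 1  2  2  3  4  5  5
  R[6]: 1  2  3  4  5  6  6
  R[7]: 1  2  3  4  5  6  7

second differences of R give the permutation w = (2, 4, 1, 6, 5, 3, 7).

Fulton essential set (4 of the 6 Rothe cells):

[(2, 1, 0), (2, 3, 1), (4, 5, 3), (5, 3, 2)]


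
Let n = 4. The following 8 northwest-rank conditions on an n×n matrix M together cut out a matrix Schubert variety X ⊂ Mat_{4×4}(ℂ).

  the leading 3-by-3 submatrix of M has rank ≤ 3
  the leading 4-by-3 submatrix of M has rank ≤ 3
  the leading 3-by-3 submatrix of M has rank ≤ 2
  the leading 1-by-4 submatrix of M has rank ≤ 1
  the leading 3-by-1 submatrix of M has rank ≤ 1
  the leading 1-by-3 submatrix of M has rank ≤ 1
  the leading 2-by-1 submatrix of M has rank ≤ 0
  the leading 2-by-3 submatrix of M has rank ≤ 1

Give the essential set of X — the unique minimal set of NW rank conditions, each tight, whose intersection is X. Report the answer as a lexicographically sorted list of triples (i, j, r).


Rank table r_w(4×4) implied by the 8 constraints:

  row 1: 0  1  1  1
  row 2: 0  1  1  2
  row 3: 1  2  2  3
  row 4: 1  2  3  4

so w = (2, 4, 1, 3).

ℓ(w)=3; the 2 essential cells (i,j,r):

[(2, 1, 0), (2, 3, 1)]


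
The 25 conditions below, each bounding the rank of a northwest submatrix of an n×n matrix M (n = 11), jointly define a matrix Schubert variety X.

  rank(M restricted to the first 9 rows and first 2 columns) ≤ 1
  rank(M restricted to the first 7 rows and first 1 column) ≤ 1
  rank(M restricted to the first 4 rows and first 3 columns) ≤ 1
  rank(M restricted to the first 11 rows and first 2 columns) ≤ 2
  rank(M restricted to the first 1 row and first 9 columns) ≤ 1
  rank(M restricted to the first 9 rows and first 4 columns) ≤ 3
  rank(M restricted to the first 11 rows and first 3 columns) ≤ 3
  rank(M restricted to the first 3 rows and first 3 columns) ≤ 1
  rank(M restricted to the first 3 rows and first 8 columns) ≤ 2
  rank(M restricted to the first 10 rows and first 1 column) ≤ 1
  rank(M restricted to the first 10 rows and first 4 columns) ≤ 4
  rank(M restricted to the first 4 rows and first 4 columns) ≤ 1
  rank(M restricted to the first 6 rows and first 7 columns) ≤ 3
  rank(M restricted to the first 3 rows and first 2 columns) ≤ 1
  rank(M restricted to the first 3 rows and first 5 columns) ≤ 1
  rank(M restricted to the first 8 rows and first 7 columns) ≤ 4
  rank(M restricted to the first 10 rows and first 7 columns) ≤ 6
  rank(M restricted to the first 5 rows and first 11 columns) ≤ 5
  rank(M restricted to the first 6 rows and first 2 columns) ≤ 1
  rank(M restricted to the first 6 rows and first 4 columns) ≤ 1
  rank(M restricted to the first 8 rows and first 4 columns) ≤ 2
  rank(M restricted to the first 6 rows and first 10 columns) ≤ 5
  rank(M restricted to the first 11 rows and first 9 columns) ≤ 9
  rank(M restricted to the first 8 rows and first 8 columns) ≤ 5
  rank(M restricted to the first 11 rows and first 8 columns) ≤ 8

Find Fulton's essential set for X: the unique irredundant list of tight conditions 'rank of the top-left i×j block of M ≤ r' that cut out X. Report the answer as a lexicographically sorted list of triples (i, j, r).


Recovering R(i,j) via the rank-extension bound from the 25 conditions:

  i=1: 1 | 1 | 1 | 1 | 1 | 1 | 1 | 1 | 1 | 1 | 1
  i=2: 1 | 1 | 1 | 1 | 1 | 2 | 2 | 2 | 2 | 2 | 2
  i=3: 1 | 1 | 1 | 1 | 1 | 2 | 2 | 2 | 3 | 3 | 3
  i=4: 1 | 1 | 1 | 1 | 2 | 3 | 3 | 3 | 4 | 4 | 4
  i=5: 1 | 1 | 1 | 1 | 2 | 3 | 3 | 4 | 5 | 5 | 5
  i=6: 1 | 1 | 1 | 1 | 2 | 3 | 3 | 4 | 5 | 5 | 6
  i=7: 1 | 1 | 2 | 2 | 3 | 4 | 4 | 5 | 6 | 6 | 7
  i=8: 1 | 1 | 2 | 2 | 3 | 4 | 4 | 5 | 6 | 7 | 8
  i=9: 1 | 1 | 2 | 3 | 4 | 5 | 5 | 6 | 7 | 8 | 9
  i=10: 1 | 2 | 3 | 4 | 5 | 6 | 6 | 7 | 8 | 9 | 10
  i=11: 1 | 2 | 3 | 4 | 5 | 6 | 7 | 8 | 9 | 10 | 11

reading off 1-entries of Δ²R: w = (1, 6, 9, 5, 8, 11, 3, 10, 4, 2, 7).

D(w) has 27 cells with 8 SE-corners; essential set:

[(3, 5, 1), (3, 8, 2), (6, 4, 1), (6, 7, 3), (6, 10, 5), (8, 4, 2), (8, 7, 4), (9, 2, 1)]


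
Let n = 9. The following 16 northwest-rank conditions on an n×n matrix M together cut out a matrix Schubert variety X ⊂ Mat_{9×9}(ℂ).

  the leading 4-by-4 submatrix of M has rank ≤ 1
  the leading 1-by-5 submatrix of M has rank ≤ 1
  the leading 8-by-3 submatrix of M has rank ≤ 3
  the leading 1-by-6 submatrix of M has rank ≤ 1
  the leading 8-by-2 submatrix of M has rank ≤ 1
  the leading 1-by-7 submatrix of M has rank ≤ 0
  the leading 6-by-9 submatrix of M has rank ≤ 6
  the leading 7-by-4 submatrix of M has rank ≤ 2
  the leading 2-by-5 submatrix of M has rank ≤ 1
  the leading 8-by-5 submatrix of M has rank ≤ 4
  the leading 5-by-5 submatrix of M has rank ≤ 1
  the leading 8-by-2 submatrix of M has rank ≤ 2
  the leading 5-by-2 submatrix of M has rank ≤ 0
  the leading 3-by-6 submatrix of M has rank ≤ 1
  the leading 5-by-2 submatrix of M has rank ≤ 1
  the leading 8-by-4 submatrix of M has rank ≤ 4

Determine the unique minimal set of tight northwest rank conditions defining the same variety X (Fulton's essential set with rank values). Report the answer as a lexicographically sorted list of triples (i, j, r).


The tightest implied rank at each (i,j), from the 16 conditions:

  R[1]: 0, 0, 0, 0, 0, 0, 0, 1, 1
  R[2]: 0, 0, 1, 1, 1, 1, 1, 2, 2
  R[3]: 0, 0, 1, 1, 1, 1, 2, 3, 3
  R[4]: 0, 0, 1, 1, 1, 2, 3, 4, 4
  R[5]: 0, 0, 1, 1, 1, 2, 3, 4, 5
  R[6]: 1, 1, 2, 2, 2, 3, 4, 5, 6
  R[7]: 1, 1, 2, 2, 3, 4, 5, 6, 7
  R[8]: 1, 1, 2, 3, 4, 5, 6, 7, 8
  R[9]: 1, 2, 3, 4, 5, 6, 7, 8, 9

hence w(1..9) = (8, 3, 7, 6, 9, 1, 5, 4, 2).

ℓ(w)=25; the 6 essential cells (i,j,r):

[(1, 7, 0), (3, 6, 1), (5, 2, 0), (5, 5, 1), (7, 4, 2), (8, 2, 1)]


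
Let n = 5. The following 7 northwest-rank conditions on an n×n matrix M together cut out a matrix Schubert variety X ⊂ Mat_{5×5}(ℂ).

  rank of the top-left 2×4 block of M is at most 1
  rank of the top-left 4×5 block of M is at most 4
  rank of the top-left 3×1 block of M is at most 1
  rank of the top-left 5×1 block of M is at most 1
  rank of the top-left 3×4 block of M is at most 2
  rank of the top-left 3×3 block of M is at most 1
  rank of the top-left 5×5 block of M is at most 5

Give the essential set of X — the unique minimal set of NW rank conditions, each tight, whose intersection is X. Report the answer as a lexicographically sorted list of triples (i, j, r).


Rank table r_w(5×5) implied by the 7 constraints:

  i=1: 1 1 1 1 1
  i=2: 1 1 1 1 2
  i=3: 1 1 1 2 3
  i=4: 1 2 2 3 4
  i=5: 1 2 3 4 5

hence w(1..5) = (1, 5, 4, 2, 3).

2 SE-corners of the 5-cell Rothe diagram give Ess(w):

[(2, 4, 1), (3, 3, 1)]


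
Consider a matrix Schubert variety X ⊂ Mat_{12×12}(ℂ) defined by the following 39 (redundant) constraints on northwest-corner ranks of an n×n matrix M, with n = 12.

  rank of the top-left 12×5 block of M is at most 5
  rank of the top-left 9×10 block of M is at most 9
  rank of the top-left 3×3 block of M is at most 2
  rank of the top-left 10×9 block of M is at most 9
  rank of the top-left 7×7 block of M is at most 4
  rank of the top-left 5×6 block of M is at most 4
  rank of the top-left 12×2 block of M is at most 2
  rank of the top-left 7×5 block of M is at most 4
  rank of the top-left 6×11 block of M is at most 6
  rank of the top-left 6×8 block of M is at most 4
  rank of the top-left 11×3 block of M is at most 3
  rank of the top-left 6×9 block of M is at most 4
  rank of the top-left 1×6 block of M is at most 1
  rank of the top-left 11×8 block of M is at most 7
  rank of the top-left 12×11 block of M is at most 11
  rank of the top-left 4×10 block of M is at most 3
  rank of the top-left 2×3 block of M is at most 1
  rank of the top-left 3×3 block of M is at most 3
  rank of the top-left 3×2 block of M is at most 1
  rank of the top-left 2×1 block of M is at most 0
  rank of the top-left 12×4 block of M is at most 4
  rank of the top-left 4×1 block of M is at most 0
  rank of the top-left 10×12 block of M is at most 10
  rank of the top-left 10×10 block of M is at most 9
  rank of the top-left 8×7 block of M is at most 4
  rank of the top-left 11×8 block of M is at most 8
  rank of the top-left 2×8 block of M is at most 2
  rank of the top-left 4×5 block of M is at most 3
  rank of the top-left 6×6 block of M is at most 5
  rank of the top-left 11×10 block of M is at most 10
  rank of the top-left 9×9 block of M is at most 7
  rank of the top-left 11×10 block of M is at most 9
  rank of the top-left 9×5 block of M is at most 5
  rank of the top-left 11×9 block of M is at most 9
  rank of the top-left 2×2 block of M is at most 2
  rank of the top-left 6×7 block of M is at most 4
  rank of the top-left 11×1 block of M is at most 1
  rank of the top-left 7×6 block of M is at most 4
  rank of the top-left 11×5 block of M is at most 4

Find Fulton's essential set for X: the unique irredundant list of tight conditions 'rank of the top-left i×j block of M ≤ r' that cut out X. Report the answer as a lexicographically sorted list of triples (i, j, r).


Propagating the 39 rank bounds to every northwest block:

  i=1: 0, 1, 1, 1, 1, 1, 1, 1, 1, 1, 1, 1
  i=2: 0, 1, 1, 2, 2, 2, 2, 2, 2, 2, 2, 2
  i=3: 0, 1, 2, 3, 3, 3, 3, 3, 3, 3, 3, 3
  i=4: 0, 1, 2, 3, 3, 3, 3, 3, 3, 3, 4, 4
  i=5: 1, 2, 3, 4, 4, 4, 4, 4, 4, 4, 5, 5
  i=6: 1, 2, 3, 4, 4, 4, 4, 4, 4, 5, 6, 6
  i=7: 1, 2, 3, 4, 4, 4, 4, 5, 5, 6, 7, 7
  i=8: 1, 2, 3, 4, 4, 4, 4, 5, 6, 7, 8, 8
  i=9: 1, 2, 3, 4, 4, 5, 5, 6, 7, 8, 9, 9
  i=10: 1, 2, 3, 4, 4, 5, 6, 7, 8, 9, 10, 10
  i=11: 1, 2, 3, 4, 4, 5, 6, 7, 8, 9, 10, 11
  i=12: 1, 2, 3, 4, 5, 6, 7, 8, 9, 10, 11, 12

second differences of R give the permutation w = (2, 4, 3, 11, 1, 10, 8, 9, 6, 7, 12, 5).

ℓ(w)=25; the 6 essential cells (i,j,r):

[(2, 3, 1), (4, 1, 0), (4, 10, 3), (6, 9, 4), (8, 7, 4), (11, 5, 4)]


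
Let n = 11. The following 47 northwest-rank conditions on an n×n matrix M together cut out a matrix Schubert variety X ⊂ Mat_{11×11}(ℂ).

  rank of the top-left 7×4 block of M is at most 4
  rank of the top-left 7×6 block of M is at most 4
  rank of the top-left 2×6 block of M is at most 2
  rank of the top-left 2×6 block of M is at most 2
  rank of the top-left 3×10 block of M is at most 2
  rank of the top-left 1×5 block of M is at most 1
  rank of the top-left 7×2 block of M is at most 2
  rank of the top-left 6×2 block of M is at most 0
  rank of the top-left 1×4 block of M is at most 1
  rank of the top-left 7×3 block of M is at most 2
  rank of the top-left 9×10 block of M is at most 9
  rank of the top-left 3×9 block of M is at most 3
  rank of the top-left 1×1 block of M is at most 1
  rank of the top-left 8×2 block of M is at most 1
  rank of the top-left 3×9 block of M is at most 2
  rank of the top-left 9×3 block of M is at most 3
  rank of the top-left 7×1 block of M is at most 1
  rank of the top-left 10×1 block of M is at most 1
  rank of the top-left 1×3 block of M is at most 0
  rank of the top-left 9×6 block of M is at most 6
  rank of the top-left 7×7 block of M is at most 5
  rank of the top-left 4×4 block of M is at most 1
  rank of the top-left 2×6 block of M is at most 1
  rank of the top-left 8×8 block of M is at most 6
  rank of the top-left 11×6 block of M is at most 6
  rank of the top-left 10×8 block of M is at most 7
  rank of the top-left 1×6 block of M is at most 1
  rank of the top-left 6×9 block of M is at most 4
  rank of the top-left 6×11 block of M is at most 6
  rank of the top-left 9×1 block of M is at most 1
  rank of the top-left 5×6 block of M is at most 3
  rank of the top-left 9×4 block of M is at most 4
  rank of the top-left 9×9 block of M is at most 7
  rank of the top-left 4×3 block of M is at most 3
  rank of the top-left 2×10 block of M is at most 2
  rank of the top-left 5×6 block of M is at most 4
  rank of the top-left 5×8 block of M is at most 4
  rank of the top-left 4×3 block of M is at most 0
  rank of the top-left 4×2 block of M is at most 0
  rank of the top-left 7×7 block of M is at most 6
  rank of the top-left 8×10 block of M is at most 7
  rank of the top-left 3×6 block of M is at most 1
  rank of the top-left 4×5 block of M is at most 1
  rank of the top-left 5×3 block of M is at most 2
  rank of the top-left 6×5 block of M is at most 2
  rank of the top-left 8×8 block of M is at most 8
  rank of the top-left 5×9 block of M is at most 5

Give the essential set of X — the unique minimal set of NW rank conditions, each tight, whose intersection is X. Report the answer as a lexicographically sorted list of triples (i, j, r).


Propagating the 47 rank bounds to every northwest block:

  R[1]: 0, 0, 0, 1, 1, 1, 1, 1, 1, 1, 1
  R[2]: 0, 0, 0, 1, 1, 1, 2, 2, 2, 2, 2
  R[3]: 0, 0, 0, 1, 1, 1, 2, 2, 2, 2, 3
  R[4]: 0, 0, 0, 1, 1, 2, 3, 3, 3, 3, 4
  R[5]: 0, 0, 1, 2, 2, 3, 4, 4, 4, 4, 5
  R[6]: 0, 0, 1, 2, 2, 3, 4, 4, 4, 5, 6
  R[7]: 1, 1, 2, 3, 3, 4, 5, 5, 5, 6, 7
  R[8]: 1, 1, 2, 3, 4, 5, 6, 6, 6, 7, 8
  R[9]: 1, 2, 3, 4, 5, 6, 7, 7, 7, 8, 9
  R[10]: 1, 2, 3, 4, 5, 6, 7, 7, 8, 9, 10
  R[11]: 1, 2, 3, 4, 5, 6, 7, 8, 9, 10, 11

hence w(1..11) = (4, 7, 11, 6, 3, 10, 1, 5, 2, 9, 8).

D(w) has 29 cells with 9 SE-corners; essential set:

[(3, 6, 1), (3, 10, 2), (4, 3, 0), (4, 5, 1), (6, 2, 0), (6, 5, 2), (6, 9, 4), (8, 2, 1), (10, 8, 7)]


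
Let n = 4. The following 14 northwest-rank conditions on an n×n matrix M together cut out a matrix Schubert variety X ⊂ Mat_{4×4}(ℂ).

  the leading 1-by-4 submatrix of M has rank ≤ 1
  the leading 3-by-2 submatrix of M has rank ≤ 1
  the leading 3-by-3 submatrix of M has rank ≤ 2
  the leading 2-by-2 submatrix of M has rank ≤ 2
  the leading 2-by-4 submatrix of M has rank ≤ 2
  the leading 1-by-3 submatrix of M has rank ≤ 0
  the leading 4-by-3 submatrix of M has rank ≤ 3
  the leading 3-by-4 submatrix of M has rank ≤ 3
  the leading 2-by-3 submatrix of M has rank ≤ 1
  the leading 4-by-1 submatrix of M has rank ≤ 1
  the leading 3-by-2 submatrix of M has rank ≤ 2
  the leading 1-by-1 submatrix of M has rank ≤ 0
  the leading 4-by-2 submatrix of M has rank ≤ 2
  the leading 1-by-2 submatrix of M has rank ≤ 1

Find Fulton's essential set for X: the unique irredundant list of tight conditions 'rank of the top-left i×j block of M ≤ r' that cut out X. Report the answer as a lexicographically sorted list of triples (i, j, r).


Reconstructing r_w from the 14 given conditions:

  i=1: 0  0  0  1
  i=2: 1  1  1  2
  i=3: 1  1  2  3
  i=4: 1  2  3  4

hence w(1..4) = (4, 1, 3, 2).

|D(w)|=4, |Ess(w)|=2:

[(1, 3, 0), (3, 2, 1)]


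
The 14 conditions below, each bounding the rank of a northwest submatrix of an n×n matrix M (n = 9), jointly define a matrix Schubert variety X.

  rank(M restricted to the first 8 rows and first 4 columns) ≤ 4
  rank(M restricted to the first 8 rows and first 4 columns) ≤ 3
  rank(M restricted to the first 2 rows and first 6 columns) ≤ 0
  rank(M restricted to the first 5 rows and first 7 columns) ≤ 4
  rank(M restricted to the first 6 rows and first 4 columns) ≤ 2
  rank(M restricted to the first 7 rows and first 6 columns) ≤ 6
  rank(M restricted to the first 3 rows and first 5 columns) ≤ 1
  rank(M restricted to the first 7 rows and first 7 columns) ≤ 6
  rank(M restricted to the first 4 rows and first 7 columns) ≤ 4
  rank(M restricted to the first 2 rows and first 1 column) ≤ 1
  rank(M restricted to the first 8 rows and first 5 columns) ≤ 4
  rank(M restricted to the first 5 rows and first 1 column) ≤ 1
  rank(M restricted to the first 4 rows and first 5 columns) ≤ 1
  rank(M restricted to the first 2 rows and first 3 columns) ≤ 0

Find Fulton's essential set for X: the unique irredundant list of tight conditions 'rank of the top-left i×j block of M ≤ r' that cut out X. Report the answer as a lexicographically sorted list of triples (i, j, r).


Reconstructing r_w from the 14 given conditions:

  i=1: 0  0  0  0  0  0  1  1  1
  i=2: 0  0  0  0  0  0  1  2  2
  i=3: 1  1  1  1  1  1  2  3  3
  i=4: 1  1  1  1  1  2  3  4  4
  i=5: 1  2  2  2  2  3  4  5  5
  i=6: 1  2  2  2  3  4  5  6  6
  i=7: 1  2  3  3  4  5  6  7  7
  i=8: 1  2  3  3  4  5  6  7  8
  i=9: 1  2  3  4  5  6  7  8  9

hence w(1..9) = (7, 8, 1, 6, 2, 5, 3, 9, 4).

ℓ(w)=19; the 4 essential cells (i,j,r):

[(2, 6, 0), (4, 5, 1), (6, 4, 2), (8, 4, 3)]


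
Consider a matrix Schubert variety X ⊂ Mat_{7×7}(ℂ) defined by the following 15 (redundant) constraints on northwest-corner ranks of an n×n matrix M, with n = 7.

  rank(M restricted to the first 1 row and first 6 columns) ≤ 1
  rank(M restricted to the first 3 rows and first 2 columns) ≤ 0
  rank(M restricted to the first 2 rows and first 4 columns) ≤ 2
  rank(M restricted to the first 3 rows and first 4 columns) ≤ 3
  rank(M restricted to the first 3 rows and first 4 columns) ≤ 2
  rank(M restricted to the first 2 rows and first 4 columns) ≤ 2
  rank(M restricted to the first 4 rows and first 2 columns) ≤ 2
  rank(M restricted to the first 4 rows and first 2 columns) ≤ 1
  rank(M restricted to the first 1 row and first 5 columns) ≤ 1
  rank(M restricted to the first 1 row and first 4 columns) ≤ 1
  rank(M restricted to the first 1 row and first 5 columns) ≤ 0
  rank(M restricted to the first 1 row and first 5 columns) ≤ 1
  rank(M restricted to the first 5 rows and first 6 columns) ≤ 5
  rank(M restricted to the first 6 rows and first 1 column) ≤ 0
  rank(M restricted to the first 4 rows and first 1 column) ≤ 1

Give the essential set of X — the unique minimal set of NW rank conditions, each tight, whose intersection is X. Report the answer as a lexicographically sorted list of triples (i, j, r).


Rank table r_w(7×7) implied by the 15 constraints:

  0, 0, 0, 0, 0, 1, 1
  0, 0, 1, 1, 1, 2, 2
  0, 0, 1, 2, 2, 3, 3
  0, 1, 2, 3, 3, 4, 4
  0, 1, 2, 3, 4, 5, 5
  0, 1, 2, 3, 4, 5, 6
  1, 2, 3, 4, 5, 6, 7

so w = (6, 3, 4, 2, 5, 7, 1).

D(w) has 12 cells with 3 SE-corners; essential set:

[(1, 5, 0), (3, 2, 0), (6, 1, 0)]


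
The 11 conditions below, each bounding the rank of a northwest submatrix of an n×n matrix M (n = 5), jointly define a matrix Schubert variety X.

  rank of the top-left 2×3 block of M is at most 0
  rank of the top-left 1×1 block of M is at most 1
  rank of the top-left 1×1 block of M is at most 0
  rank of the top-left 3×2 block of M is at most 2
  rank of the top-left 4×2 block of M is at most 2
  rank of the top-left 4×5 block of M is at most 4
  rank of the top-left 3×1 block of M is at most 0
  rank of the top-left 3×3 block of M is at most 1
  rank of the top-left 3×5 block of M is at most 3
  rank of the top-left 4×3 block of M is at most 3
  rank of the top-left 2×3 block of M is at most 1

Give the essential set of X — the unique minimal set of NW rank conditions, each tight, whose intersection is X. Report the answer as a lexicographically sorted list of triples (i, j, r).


Propagating the 11 rank bounds to every northwest block:

  row 1: 0 0 0 1 1
  row 2: 0 0 0 1 2
  row 3: 0 1 1 2 3
  row 4: 1 2 2 3 4
  row 5: 1 2 3 4 5

hence w(1..5) = (4, 5, 2, 1, 3).

|D(w)|=7, |Ess(w)|=2:

[(2, 3, 0), (3, 1, 0)]


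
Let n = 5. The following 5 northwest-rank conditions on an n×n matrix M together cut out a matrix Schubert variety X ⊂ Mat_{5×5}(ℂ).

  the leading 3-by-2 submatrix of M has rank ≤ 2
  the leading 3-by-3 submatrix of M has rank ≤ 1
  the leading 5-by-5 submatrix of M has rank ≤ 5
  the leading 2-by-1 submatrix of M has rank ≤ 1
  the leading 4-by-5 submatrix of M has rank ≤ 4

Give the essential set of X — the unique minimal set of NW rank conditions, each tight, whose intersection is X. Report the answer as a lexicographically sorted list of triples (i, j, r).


Recovering R(i,j) via the rank-extension bound from the 5 conditions:

  i=1: 1 1 1 1 1
  i=2: 1 1 1 2 2
  i=3: 1 1 1 2 3
  i=4: 1 2 2 3 4
  i=5: 1 2 3 4 5

hence w(1..5) = (1, 4, 5, 2, 3).

|D(w)|=4, |Ess(w)|=1:

[(3, 3, 1)]


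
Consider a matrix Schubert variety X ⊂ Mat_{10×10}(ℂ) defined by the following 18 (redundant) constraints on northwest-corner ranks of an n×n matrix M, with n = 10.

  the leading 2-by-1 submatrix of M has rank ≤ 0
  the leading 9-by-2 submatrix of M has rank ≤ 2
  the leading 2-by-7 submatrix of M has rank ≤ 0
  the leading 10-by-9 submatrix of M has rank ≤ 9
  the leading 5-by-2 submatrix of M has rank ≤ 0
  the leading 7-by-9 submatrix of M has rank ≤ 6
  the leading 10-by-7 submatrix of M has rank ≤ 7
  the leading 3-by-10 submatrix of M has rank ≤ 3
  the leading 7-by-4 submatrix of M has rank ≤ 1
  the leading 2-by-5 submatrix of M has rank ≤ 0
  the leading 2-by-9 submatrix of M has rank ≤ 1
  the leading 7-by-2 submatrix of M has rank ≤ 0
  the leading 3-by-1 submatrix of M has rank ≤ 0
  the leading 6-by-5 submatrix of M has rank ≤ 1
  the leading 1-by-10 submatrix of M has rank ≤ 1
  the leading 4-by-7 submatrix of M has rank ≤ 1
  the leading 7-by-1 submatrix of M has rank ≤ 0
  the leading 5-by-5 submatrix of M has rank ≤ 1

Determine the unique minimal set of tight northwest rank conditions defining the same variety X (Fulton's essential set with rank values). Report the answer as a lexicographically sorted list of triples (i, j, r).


Propagating the 18 rank bounds to every northwest block:

  row 1: 0  0  0  0  0  0  0  1  1  1
  row 2: 0  0  0  0  0  0  0  1  1  2
  row 3: 0  0  1  1  1  1  1  2  2  3
  row 4: 0  0  1  1  1  1  1  2  3  4
  row 5: 0  0  1  1  1  2  2  3  4  5
  row 6: 0  0  1  1  1  2  3  4  5  6
  row 7: 0  0  1  1  2  3  4  5  6  7
  row 8: 1  1  2  2  3  4  5  6  7  8
  row 9: 1  2  3  3  4  5  6  7  8  9
  row 10: 1  2  3  4  5  6  7  8  9  10

reading off 1-entries of Δ²R: w = (8, 10, 3, 9, 6, 7, 5, 1, 2, 4).

D(w) has 34 cells with 6 SE-corners; essential set:

[(2, 7, 0), (2, 9, 1), (4, 7, 1), (6, 5, 1), (7, 2, 0), (7, 4, 1)]


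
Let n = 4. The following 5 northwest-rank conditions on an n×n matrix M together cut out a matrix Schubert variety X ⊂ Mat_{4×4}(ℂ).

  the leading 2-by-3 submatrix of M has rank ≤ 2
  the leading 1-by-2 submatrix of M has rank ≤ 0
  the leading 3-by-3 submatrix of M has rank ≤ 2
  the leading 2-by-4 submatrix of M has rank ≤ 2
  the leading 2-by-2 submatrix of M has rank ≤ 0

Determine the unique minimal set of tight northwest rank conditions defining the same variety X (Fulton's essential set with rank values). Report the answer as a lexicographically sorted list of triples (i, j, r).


Propagating the 5 rank bounds to every northwest block:

  R[1]: 0 0 1 1
  R[2]: 0 0 1 2
  R[3]: 1 1 2 3
  R[4]: 1 2 3 4

second differences of R give the permutation w = (3, 4, 1, 2).

1 SE-corner of the 4-cell Rothe diagram gives Ess(w):

[(2, 2, 0)]


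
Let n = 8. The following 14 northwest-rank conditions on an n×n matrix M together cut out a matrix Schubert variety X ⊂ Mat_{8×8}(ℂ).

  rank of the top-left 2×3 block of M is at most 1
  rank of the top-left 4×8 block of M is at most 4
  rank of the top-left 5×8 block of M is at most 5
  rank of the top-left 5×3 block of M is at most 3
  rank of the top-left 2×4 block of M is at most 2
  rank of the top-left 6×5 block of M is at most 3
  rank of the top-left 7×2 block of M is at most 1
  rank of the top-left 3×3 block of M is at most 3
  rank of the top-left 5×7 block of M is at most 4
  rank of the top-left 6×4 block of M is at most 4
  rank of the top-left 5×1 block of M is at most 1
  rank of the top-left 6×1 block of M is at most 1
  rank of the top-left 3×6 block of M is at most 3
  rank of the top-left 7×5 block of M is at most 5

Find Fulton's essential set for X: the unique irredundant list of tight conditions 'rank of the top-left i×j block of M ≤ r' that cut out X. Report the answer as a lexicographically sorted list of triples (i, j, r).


Recovering R(i,j) via the rank-extension bound from the 14 conditions:

  1 1 1 1 1 1 1 1
  1 1 1 2 2 2 2 2
  1 1 2 3 3 3 3 3
  1 1 2 3 3 4 4 4
  1 1 2 3 3 4 4 5
  1 1 2 3 3 4 5 6
  1 1 2 3 4 5 6 7
  1 2 3 4 5 6 7 8

hence w(1..8) = (1, 4, 3, 6, 8, 7, 5, 2).

Rothe diagram D(w) (11 cells), 4 SE-corners (essential conditions):

[(2, 3, 1), (5, 7, 4), (6, 5, 3), (7, 2, 1)]


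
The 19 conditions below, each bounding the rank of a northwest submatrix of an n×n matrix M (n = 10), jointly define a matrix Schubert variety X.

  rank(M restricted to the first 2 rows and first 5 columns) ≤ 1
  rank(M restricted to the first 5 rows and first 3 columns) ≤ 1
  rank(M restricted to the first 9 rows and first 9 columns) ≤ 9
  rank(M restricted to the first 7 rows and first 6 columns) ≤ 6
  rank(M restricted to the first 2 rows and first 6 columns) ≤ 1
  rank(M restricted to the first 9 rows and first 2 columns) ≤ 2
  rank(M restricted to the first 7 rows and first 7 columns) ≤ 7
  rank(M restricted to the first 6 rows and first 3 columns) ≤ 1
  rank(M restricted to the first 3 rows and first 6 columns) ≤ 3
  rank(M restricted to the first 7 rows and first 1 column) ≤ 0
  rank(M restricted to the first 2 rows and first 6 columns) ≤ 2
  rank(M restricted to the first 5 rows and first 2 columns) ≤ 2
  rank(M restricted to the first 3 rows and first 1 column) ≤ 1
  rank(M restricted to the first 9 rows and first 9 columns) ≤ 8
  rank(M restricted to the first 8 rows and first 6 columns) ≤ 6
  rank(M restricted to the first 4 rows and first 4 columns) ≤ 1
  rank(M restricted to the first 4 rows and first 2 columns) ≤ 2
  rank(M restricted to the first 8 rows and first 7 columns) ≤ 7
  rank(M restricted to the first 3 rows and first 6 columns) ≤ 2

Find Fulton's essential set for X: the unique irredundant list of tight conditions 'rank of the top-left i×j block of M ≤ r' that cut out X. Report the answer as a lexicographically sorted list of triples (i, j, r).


The tightest implied rank at each (i,j), from the 19 conditions:

  R[1]: 0 1 1 1 1 1 1 1 1 1
  R[2]: 0 1 1 1 1 1 2 2 2 2
  R[3]: 0 1 1 1 2 2 3 3 3 3
  R[4]: 0 1 1 1 2 3 4 4 4 4
  R[5]: 0 1 1 2 3 4 5 5 5 5
  R[6]: 0 1 1 2 3 4 5 6 6 6
  R[7]: 0 1 2 3 4 5 6 7 7 7
  R[8]: 1 2 3 4 5 6 7 8 8 8
  R[9]: 1 2 3 4 5 6 7 8 8 9
  R[10]: 1 2 3 4 5 6 7 8 9 10

the unique w with this rank table is (2, 7, 5, 6, 4, 8, 3, 1, 10, 9).

ℓ(w)=18; the 5 essential cells (i,j,r):

[(2, 6, 1), (4, 4, 1), (6, 3, 1), (7, 1, 0), (9, 9, 8)]


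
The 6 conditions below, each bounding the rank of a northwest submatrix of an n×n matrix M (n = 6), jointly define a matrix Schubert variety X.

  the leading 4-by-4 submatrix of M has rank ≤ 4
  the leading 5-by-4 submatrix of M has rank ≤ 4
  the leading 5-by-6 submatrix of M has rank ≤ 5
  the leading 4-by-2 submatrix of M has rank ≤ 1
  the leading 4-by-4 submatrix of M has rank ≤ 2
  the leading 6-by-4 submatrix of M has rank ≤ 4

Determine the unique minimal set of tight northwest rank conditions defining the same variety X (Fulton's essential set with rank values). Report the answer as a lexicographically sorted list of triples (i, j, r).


Reconstructing r_w from the 6 given conditions:

  1  1  1  1  1  1
  1  1  2  2  2  2
  1  1  2  2  3  3
  1  1  2  2  3  4
  1  2  3  3  4  5
  1  2  3  4  5  6

giving w = (1, 3, 5, 6, 2, 4) via Δ²R.

Rothe diagram D(w) (5 cells), 2 SE-corners (essential conditions):

[(4, 2, 1), (4, 4, 2)]


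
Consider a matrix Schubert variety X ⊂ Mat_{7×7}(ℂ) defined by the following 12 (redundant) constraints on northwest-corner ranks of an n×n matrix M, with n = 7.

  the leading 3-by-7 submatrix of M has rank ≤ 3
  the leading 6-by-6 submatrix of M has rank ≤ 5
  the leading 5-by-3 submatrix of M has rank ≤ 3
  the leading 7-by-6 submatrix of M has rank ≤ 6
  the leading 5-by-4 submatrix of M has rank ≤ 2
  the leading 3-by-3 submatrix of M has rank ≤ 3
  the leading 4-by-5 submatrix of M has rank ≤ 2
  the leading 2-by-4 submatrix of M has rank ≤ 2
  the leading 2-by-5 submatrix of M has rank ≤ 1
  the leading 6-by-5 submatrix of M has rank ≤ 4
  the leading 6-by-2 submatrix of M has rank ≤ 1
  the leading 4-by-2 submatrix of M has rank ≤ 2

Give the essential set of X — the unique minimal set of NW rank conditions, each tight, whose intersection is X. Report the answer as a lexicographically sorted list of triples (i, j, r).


Recovering R(i,j) via the rank-extension bound from the 12 conditions:

  1 | 1 | 1 | 1 | 1 | 1 | 1
  1 | 1 | 1 | 1 | 1 | 2 | 2
  1 | 1 | 2 | 2 | 2 | 3 | 3
  1 | 1 | 2 | 2 | 2 | 3 | 4
  1 | 1 | 2 | 2 | 3 | 4 | 5
  1 | 1 | 2 | 3 | 4 | 5 | 6
  1 | 2 | 3 | 4 | 5 | 6 | 7

giving w = (1, 6, 3, 7, 5, 4, 2) via Δ²R.

D(w) has 11 cells with 4 SE-corners; essential set:

[(2, 5, 1), (4, 5, 2), (5, 4, 2), (6, 2, 1)]


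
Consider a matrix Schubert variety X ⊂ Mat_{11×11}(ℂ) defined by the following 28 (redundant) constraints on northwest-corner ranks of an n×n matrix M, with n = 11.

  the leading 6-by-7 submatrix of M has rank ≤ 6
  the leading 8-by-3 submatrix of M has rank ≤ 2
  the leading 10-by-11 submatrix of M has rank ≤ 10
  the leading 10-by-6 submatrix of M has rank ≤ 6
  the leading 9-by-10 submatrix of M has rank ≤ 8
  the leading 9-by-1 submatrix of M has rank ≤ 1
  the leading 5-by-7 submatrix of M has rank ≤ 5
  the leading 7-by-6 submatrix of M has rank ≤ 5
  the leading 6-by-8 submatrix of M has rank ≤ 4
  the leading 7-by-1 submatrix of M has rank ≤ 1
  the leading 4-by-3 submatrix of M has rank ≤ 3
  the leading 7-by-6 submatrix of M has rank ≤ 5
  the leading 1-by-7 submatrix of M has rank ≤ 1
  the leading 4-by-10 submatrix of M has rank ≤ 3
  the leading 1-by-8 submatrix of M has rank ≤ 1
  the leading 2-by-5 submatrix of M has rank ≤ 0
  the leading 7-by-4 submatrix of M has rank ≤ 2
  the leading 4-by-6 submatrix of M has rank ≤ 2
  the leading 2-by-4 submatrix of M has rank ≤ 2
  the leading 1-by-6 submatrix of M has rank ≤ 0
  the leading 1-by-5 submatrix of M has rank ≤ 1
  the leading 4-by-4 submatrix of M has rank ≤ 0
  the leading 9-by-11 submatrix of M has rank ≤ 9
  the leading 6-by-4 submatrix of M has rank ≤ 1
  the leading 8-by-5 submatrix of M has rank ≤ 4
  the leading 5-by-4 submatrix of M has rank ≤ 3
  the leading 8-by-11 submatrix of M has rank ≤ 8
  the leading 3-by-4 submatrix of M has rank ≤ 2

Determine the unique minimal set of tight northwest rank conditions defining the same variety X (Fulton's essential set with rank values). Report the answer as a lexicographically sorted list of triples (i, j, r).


Computing R[i][j] = min implied NW-rank bound (n=11, 28 conditions):

  0 | 0 | 0 | 0 | 0 | 0 | 1 | 1 | 1 | 1 | 1
  0 | 0 | 0 | 0 | 0 | 1 | 2 | 2 | 2 | 2 | 2
  0 | 0 | 0 | 0 | 1 | 2 | 3 | 3 | 3 | 3 | 3
  0 | 0 | 0 | 0 | 1 | 2 | 3 | 3 | 3 | 3 | 4
  1 | 1 | 1 | 1 | 2 | 3 | 4 | 4 | 4 | 4 | 5
  1 | 1 | 1 | 1 | 2 | 3 | 4 | 4 | 5 | 5 | 6
  1 | 2 | 2 | 2 | 3 | 4 | 5 | 5 | 6 | 6 | 7
  1 | 2 | 2 | 3 | 4 | 5 | 6 | 6 | 7 | 7 | 8
  1 | 2 | 3 | 4 | 5 | 6 | 7 | 7 | 8 | 8 | 9
  1 | 2 | 3 | 4 | 5 | 6 | 7 | 8 | 9 | 9 | 10
  1 | 2 | 3 | 4 | 5 | 6 | 7 | 8 | 9 | 10 | 11

giving w = (7, 6, 5, 11, 1, 9, 2, 4, 3, 8, 10) via Δ²R.

ℓ(w)=27; the 7 essential cells (i,j,r):

[(1, 6, 0), (2, 5, 0), (4, 4, 0), (4, 10, 3), (6, 4, 1), (6, 8, 4), (8, 3, 2)]


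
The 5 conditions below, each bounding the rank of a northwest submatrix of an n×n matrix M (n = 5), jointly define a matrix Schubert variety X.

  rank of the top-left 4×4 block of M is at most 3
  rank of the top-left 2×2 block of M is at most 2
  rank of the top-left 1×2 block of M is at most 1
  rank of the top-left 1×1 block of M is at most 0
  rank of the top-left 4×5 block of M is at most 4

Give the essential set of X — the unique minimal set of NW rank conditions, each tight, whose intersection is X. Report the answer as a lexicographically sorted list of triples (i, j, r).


Propagating the 5 rank bounds to every northwest block:

  0, 1, 1, 1, 1
  1, 2, 2, 2, 2
  1, 2, 3, 3, 3
  1, 2, 3, 3, 4
  1, 2, 3, 4, 5

so w = (2, 1, 3, 5, 4).

ℓ(w)=2; the 2 essential cells (i,j,r):

[(1, 1, 0), (4, 4, 3)]


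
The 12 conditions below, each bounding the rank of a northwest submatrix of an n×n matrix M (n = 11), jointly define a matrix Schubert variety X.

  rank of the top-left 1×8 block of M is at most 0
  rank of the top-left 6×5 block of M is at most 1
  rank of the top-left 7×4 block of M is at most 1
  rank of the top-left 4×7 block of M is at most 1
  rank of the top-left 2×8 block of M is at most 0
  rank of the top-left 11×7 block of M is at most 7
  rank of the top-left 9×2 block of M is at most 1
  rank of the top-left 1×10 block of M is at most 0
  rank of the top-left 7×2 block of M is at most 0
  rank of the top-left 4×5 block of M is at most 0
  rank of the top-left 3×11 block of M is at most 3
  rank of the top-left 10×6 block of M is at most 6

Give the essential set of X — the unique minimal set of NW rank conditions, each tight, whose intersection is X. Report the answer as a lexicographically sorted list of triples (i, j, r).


Propagating the 12 rank bounds to every northwest block:

  R[1]: 0 0 0 0 0 0 0 0 0 0 1
  R[2]: 0 0 0 0 0 0 0 0 1 1 2
  R[3]: 0 0 0 0 0 1 1 1 2 2 3
  R[4]: 0 0 0 0 0 1 1 2 3 3 4
  R[5]: 0 0 1 1 1 2 2 3 4 4 5
  R[6]: 0 0 1 1 1 2 3 4 5 5 6
  R[7]: 0 0 1 1 2 3 4 5 6 6 7
  R[8]: 1 1 2 2 3 4 5 6 7 7 8
  R[9]: 1 1 2 3 4 5 6 7 8 8 9
  R[10]: 1 2 3 4 5 6 7 8 9 9 10
  R[11]: 1 2 3 4 5 6 7 8 9 10 11

so w = (11, 9, 6, 8, 3, 7, 5, 1, 4, 2, 10).

Fulton essential set (8 of the 39 Rothe cells):

[(1, 10, 0), (2, 8, 0), (4, 5, 0), (4, 7, 1), (6, 5, 1), (7, 2, 0), (7, 4, 1), (9, 2, 1)]


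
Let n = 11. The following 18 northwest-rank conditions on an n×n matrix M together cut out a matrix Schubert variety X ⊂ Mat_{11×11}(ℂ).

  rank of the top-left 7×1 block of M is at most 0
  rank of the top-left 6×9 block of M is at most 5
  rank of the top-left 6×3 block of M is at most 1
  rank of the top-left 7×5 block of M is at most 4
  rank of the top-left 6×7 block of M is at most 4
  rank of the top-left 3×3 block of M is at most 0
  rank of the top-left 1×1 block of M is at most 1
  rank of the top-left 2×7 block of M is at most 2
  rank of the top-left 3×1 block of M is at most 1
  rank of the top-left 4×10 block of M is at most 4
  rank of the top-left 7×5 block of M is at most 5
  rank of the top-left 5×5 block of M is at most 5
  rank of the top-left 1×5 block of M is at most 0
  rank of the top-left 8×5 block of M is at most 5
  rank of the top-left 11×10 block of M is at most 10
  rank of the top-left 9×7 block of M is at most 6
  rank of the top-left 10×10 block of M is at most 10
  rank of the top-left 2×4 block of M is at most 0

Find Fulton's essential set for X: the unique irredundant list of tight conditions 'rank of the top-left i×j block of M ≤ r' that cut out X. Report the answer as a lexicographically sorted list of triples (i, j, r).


Recovering R(i,j) via the rank-extension bound from the 18 conditions:

  i=1: 0  0  0  0  0  1  1  1  1  1  1
  i=2: 0  0  0  0  1  2  2  2  2  2  2
  i=3: 0  0  0  1  2  3  3  3  3  3  3
  i=4: 0  1  1  2  3  4  4  4  4  4  4
  i=5: 0  1  1  2  3  4  4  5  5  5  5
  i=6: 0  1  1  2  3  4  4  5  5  6  6
  i=7: 0  1  2  3  4  5  5  6  6  7  7
  i=8: 1  2  3  4  5  6  6  7  7  8  8
  i=9: 1  2  3  4  5  6  6  7  8  9  9
  i=10: 1  2  3  4  5  6  7  8  9  10  10
  i=11: 1  2  3  4  5  6  7  8  9  10  11

so w = (6, 5, 4, 2, 8, 10, 3, 1, 9, 7, 11).

Rothe diagram D(w) (22 cells), 8 SE-corners (essential conditions):

[(1, 5, 0), (2, 4, 0), (3, 3, 0), (6, 3, 1), (6, 7, 4), (6, 9, 5), (7, 1, 0), (9, 7, 6)]


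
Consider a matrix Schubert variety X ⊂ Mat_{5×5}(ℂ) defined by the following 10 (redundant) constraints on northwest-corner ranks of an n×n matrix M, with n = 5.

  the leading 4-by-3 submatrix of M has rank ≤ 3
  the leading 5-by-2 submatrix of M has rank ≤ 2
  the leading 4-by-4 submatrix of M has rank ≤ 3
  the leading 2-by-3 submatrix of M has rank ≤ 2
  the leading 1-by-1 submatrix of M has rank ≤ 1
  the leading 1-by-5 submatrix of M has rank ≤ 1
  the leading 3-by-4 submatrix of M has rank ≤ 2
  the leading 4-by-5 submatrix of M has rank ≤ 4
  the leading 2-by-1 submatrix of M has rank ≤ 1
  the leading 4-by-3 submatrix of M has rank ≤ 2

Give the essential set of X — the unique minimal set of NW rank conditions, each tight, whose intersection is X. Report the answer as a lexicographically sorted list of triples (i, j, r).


Computing R[i][j] = min implied NW-rank bound (n=5, 10 conditions):

  R[1]: 1 1 1 1 1
  R[2]: 1 2 2 2 2
  R[3]: 1 2 2 2 3
  R[4]: 1 2 2 3 4
  R[5]: 1 2 3 4 5

so w = (1, 2, 5, 4, 3).

Fulton essential set (2 of the 3 Rothe cells):

[(3, 4, 2), (4, 3, 2)]


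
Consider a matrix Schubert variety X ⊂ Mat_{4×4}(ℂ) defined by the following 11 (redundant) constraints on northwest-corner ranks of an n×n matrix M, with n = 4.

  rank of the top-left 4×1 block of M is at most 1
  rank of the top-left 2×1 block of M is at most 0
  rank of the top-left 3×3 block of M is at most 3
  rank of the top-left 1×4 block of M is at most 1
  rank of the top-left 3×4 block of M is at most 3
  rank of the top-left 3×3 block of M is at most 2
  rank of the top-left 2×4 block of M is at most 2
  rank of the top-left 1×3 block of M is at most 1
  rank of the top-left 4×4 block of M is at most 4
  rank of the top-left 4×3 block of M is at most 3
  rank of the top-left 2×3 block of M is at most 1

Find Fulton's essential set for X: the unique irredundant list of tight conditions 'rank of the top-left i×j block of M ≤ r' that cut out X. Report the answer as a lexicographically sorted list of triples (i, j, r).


Recovering R(i,j) via the rank-extension bound from the 11 conditions:

  R[1]: 0  1  1  1
  R[2]: 0  1  1  2
  R[3]: 1  2  2  3
  R[4]: 1  2  3  4

so w = (2, 4, 1, 3).

Rothe diagram D(w) (3 cells), 2 SE-corners (essential conditions):

[(2, 1, 0), (2, 3, 1)]
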